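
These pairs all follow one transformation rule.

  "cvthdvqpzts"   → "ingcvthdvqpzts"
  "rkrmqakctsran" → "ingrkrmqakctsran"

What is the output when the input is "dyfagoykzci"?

The transformation: prepend "ing".
Doing the same to "dyfagoykzci": "ingdyfagoykzci".

ingdyfagoykzci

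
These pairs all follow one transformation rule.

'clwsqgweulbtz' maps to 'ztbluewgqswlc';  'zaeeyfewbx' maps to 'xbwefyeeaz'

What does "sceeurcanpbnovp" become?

pvonbpnacrueecs

The rule is to reverse the string.
For "sceeurcanpbnovp" the result is "pvonbpnacrueecs".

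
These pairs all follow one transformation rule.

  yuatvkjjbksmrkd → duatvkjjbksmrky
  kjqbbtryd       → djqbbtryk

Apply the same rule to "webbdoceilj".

jebbdoceilw

Rule — swap the first and last characters.
On "webbdoceilj" that produces "jebbdoceilw".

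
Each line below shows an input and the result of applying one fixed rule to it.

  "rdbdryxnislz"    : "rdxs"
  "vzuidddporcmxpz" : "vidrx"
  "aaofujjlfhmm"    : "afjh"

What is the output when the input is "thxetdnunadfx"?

The transformation: keep one character in every 3, starting at position 1 (positions 1st, 4th, 7th, ...).
So "thxetdnunadfx" becomes "tenax".

tenax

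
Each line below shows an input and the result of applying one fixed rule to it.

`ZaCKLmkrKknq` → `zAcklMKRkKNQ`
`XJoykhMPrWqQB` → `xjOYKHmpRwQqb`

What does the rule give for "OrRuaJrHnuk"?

oRrUAjRhNUK

The pattern: flip the case of every letter.
Applying that to "OrRuaJrHnuk" gives "oRrUAjRhNUK".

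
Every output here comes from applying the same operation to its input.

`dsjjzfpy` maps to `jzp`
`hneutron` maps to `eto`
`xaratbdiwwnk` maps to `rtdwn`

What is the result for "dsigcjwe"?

The transformation: delete the first character, then keep every other character starting from the second (positions 2nd, 4th, 6th, ...).
For "dsigcjwe", step one produces "sigcjwe"; step two turns that into "icw".

icw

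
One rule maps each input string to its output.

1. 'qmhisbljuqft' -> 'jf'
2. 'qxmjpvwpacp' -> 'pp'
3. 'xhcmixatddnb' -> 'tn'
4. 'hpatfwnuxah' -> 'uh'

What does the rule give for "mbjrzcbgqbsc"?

gs

Each output is the input with this applied: keep one character in every 3, starting at position 2 (positions 2nd, 5th, 8th, ...), then delete the first 2 characters.
Starting from "mbjrzcbgqbsc": after the first operation, "bzgs"; after the second, "gs".
(Check on "xhcmixatddnb": → "hitn" → "tn" ✓)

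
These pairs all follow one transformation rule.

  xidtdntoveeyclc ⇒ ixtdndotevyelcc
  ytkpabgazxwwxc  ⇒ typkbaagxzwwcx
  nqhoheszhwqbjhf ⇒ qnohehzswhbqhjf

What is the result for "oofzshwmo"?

What's happening: swap each adjacent pair of characters (1↔2, 3↔4, ...).
So "oofzshwmo" becomes "oozfhsmwo".

oozfhsmwo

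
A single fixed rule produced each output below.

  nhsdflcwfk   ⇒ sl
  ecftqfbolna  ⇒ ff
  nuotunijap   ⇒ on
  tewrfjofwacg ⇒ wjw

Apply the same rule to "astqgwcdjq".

Looking at the pairs, the operation is to delete the last 3 characters, then keep one character in every 3, starting at position 3 (positions 3rd, 6th, 9th, ...).
Applying that to "astqgwcdjq" gives "tw".

tw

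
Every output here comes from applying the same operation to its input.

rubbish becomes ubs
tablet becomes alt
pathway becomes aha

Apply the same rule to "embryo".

mro

Rule — keep every other character starting from the second (positions 2nd, 4th, 6th, ...).
Applying that to "embryo" gives "mro".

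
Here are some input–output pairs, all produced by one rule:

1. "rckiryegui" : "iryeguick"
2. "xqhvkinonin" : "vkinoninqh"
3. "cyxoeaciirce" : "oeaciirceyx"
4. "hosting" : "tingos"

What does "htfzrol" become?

zroltf

The pattern: delete the first character, then move the first 2 characters to the end (rotate left by 2).
Starting from "htfzrol": after the first operation, "tfzrol"; after the second, "zroltf".
(Check on "hosting": → "osting" → "tingos" ✓)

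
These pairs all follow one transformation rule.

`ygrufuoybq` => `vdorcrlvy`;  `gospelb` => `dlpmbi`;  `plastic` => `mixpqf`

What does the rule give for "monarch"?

jlkxoz

In each case the input is transformed by: delete the last character, then shift every letter 3 places backward in the alphabet (wrapping around).
Starting from "monarch": after the first operation, "monarc"; after the second, "jlkxoz".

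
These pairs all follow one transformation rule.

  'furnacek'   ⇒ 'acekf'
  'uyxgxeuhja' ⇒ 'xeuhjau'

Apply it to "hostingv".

Rule — move the first character to the end, then delete the first 3 characters.
Applying that to "hostingv" gives "ingvh".
(Check on "uyxgxeuhja": → "yxgxeuhjau" → "xeuhjau" ✓)

ingvh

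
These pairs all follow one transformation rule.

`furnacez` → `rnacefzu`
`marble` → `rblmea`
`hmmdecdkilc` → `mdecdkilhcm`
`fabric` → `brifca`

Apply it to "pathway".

Rule — swap the first and last characters, then move the first 2 characters to the end (rotate left by 2).
Working it through for "pathway": intermediate "yathwap", final "thwapya".

thwapya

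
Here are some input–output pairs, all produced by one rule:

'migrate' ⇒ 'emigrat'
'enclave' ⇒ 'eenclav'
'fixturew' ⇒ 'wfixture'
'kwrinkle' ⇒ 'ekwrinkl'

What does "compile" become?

ecompil

The pattern: move the last character to the front.
For "compile" the result is "ecompil".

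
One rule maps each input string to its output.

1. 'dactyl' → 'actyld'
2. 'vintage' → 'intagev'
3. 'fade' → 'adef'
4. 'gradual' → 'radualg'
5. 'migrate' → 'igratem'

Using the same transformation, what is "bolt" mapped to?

oltb

The rule is to move the first character to the end.
So "bolt" becomes "oltb".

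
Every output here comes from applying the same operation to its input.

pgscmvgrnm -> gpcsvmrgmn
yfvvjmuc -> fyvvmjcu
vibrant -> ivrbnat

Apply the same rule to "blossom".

Each output is the input with this applied: swap each adjacent pair of characters (1↔2, 3↔4, ...).
Doing the same to "blossom": "lbsoosm".

lbsoosm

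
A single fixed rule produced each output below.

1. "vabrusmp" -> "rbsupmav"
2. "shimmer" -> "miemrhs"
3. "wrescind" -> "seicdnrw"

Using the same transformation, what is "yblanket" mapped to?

Looking at the pairs, the operation is to swap each adjacent pair of characters (1↔2, 3↔4, ...), then move the first 2 characters to the end (rotate left by 2).
For "yblanket", step one produces "byalknte"; step two turns that into "alknteby".

alknteby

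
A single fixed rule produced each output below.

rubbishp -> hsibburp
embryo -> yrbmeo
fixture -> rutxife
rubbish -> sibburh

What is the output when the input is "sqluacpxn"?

xpcaulqsn

The pattern: move the last character to the front, then reverse the string.
On "sqluacpxn" that produces "xpcaulqsn".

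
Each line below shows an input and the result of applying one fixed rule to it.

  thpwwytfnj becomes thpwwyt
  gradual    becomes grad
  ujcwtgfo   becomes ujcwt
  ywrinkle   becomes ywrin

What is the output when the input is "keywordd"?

keywo

The pattern: delete the last 3 characters.
Applying that to "keywordd" gives "keywo".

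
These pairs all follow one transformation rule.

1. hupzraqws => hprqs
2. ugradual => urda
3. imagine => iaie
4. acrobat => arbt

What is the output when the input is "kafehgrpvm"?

kfhrv

What's happening: keep every other character starting from the first (positions 1st, 3rd, 5th, ...).
So "kafehgrpvm" becomes "kfhrv".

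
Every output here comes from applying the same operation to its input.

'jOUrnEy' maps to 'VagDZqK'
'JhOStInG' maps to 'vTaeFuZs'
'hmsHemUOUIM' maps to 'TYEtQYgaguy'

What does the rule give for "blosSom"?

Looking at the pairs, the operation is to shift every letter 12 places forward in the alphabet (wrapping around), then flip the case of every letter.
Starting from "blosSom": after the first operation, "nxaeEay"; after the second, "NXAEeAY".

NXAEeAY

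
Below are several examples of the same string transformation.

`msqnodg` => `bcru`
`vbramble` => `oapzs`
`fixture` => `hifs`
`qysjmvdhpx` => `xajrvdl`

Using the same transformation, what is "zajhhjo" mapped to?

vvxc

What's happening: delete the first 3 characters, then shift every letter 12 places backward in the alphabet (wrapping around).
Applying both steps to "zajhhjo": "hhjo", then "vvxc".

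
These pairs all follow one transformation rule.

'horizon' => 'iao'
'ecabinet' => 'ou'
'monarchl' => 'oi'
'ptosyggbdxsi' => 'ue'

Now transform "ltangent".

uoou

The transformation: shift every letter 1 place forward in the alphabet (wrapping around), then keep only the vowels.
Doing the same to "ltangent": "uoou".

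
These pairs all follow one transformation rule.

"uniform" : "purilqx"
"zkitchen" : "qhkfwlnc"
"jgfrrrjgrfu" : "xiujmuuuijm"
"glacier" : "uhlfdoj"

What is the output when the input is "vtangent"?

wqhjqdwy

Looking at the pairs, the operation is to reverse the string, then shift every letter 3 places forward in the alphabet (wrapping around).
Applying both steps to "vtangent": "tnegnatv", then "wqhjqdwy".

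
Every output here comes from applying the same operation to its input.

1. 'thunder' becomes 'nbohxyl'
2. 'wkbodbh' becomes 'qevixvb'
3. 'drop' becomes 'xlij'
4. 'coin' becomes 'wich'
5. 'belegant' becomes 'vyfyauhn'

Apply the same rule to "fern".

zylh

In each case the input is transformed by: shift every letter 6 places backward in the alphabet (wrapping around).
For "fern" the result is "zylh".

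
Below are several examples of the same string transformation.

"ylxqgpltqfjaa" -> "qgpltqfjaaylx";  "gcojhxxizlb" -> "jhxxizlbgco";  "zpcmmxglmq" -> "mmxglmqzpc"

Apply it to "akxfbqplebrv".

Rule — move the first 3 characters to the end (rotate left by 3).
Doing the same to "akxfbqplebrv": "fbqplebrvakx".

fbqplebrvakx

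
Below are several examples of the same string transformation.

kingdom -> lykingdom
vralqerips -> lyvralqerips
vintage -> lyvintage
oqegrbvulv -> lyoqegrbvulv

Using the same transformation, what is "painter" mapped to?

The pattern: prepend "ly".
Applying that to "painter" gives "lypainter".

lypainter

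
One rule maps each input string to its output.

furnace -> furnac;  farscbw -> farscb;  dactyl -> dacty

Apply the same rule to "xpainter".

xpainte

Each output is the input with this applied: delete the last character.
On "xpainter" that produces "xpainte".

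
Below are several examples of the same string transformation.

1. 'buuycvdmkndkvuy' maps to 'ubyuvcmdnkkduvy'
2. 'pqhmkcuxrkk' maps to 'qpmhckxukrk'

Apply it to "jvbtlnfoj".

vjtbnlofj

Each output is the input with this applied: swap each adjacent pair of characters (1↔2, 3↔4, ...).
So "jvbtlnfoj" becomes "vjtbnlofj".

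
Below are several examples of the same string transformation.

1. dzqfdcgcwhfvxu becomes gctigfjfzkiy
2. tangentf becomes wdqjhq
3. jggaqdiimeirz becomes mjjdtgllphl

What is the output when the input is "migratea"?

What's happening: shift every letter 3 places forward in the alphabet (wrapping around), then delete the last 2 characters.
On "migratea" that produces "pljudw".

pljudw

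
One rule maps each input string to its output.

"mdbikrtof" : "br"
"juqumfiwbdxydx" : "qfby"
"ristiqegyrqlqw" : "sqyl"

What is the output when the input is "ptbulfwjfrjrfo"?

bffr

The transformation: delete the last 2 characters, then keep one character in every 3, starting at position 3 (positions 3rd, 6th, 9th, ...).
"ptbulfwjfrjrfo" → "ptbulfwjfrjr" → "bffr".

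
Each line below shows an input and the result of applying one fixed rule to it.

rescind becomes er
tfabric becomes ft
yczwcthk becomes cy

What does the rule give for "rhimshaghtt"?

hr

Rule — reverse the string, then keep only the last 2 characters.
On "rhimshaghtt": the first step gives "tthgahsmihr", and the second then gives "hr".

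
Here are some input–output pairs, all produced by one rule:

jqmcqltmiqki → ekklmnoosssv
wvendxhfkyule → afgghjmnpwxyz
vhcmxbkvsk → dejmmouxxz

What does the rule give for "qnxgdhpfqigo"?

fhiijkpqrssz

Rule — shift every letter 2 places forward in the alphabet (wrapping around), then sort the characters into alphabetical order.
Applying both steps to "qnxgdhpfqigo": "spzifjrhskiq", then "fhiijkpqrssz".
(Check on "wvendxhfkyule": → "yxgpfzjhmawng" → "afgghjmnpwxyz" ✓)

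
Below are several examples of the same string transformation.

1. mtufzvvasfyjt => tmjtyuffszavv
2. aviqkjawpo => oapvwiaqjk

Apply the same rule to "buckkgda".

Rule — reverse the string, then take characters alternately from the front and the back (1st, last, 2nd, 2nd-last, ...).
For "buckkgda", step one produces "adgkkcub"; step two turns that into "abdugckk".

abdugckk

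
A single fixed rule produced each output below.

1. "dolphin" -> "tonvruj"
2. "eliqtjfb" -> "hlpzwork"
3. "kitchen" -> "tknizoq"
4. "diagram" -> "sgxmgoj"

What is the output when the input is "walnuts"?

yzatrgc

The pattern: shift every letter 6 places forward in the alphabet (wrapping around), then reverse the string.
"walnuts" → "cgrtazy" → "yzatrgc".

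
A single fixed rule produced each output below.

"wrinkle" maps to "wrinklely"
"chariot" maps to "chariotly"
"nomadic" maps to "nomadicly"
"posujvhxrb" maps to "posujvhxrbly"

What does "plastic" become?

Rule — append "ly".
For "plastic" the result is "plasticly".

plasticly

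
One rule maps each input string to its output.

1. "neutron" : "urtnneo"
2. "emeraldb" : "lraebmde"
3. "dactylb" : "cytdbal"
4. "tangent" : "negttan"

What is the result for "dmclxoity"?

The pattern: take characters alternately from the front and the back (1st, last, 2nd, 2nd-last, ...), then move the last 3 characters to the front (rotate right by 3).
Working it through for "dmclxoity": intermediate "dymtcilox", final "loxdymtci".

loxdymtci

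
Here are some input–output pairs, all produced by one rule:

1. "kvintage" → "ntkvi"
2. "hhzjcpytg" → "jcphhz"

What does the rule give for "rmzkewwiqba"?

Rule — delete the last 3 characters, then move the first 3 characters to the end (rotate left by 3).
"rmzkewwiqba" → "rmzkewwi" → "kewwirmz".

kewwirmz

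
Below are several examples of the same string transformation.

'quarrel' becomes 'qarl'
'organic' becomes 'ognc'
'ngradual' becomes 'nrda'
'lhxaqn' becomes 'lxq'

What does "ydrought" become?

What's happening: keep every other character starting from the first (positions 1st, 3rd, 5th, ...).
Doing the same to "ydrought": "yruh".

yruh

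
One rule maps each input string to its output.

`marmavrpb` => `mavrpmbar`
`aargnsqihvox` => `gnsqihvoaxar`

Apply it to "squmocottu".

mocottsuqu

In each case the input is transformed by: swap the first and last characters, then move the first 3 characters to the end (rotate left by 3).
Applying both steps to "squmocottu": "uqumocotts", then "mocottsuqu".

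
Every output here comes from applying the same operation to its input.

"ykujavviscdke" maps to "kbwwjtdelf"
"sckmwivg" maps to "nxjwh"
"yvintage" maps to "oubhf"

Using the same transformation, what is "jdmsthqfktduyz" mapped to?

tuirgluevza

Rule — shift every letter 1 place forward in the alphabet (wrapping around), then delete the first 3 characters.
On "jdmsthqfktduyz": the first step gives "kentuirgluevza", and the second then gives "tuirgluevza".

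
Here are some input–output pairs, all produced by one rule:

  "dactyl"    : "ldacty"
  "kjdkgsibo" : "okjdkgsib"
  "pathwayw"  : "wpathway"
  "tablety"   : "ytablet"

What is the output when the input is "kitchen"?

nkitche

What's happening: move the last character to the front.
So "kitchen" becomes "nkitche".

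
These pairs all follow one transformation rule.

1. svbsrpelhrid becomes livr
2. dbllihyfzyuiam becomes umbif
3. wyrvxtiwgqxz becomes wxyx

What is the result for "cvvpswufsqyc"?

fyvs

Rule — keep one character in every 3, starting at position 2 (positions 2nd, 5th, 8th, ...), then move the last 2 characters to the front (rotate right by 2).
Doing the same to "cvvpswufsqyc": "fyvs".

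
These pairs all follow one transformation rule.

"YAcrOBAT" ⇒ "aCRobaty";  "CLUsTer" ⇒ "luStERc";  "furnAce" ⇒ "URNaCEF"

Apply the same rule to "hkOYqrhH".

KoyQRHhH

The rule is to flip the case of every letter, then move the first character to the end.
For "hkOYqrhH", step one produces "HKoyQRHh"; step two turns that into "KoyQRHhH".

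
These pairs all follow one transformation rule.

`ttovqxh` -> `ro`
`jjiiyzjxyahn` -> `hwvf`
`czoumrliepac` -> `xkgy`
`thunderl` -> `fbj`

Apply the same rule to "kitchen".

Looking at the pairs, the operation is to shift every letter 2 places backward in the alphabet (wrapping around), then keep one character in every 3, starting at position 2 (positions 2nd, 5th, 8th, ...).
Working it through for "kitchen": intermediate "igrafcl", final "gf".

gf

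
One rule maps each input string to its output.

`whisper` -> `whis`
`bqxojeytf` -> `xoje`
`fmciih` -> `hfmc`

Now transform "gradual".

The rule is to move the last 3 characters to the front (rotate right by 3), then keep only the last 4 characters.
"gradual" → "ualgrad" → "grad".
(Check on "whisper": → "perwhis" → "whis" ✓)

grad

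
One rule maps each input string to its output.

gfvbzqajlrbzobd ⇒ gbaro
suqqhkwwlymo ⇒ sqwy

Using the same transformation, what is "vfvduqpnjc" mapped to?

The transformation: keep one character in every 3, starting at position 1 (positions 1st, 4th, 7th, ...).
For "vfvduqpnjc" the result is "vdpc".

vdpc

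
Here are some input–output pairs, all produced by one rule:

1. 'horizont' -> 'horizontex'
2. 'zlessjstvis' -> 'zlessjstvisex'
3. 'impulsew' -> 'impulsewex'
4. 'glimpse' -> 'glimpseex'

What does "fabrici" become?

What's happening: append "ex".
Applying that to "fabrici" gives "fabriciex".

fabriciex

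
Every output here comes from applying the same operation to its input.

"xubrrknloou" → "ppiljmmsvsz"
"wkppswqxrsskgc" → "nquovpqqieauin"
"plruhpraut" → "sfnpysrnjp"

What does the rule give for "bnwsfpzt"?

The transformation: shift every letter 2 places backward in the alphabet (wrapping around), then move the first 3 characters to the end (rotate left by 3).
"bnwsfpzt" → "zluqdnxr" → "qdnxrzlu".

qdnxrzlu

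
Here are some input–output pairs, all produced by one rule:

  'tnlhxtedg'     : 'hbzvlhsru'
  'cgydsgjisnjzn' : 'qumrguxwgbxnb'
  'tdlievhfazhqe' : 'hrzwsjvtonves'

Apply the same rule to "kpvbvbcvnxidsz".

ydjpjpqjblwrgn

Looking at the pairs, the operation is to shift every letter 12 places backward in the alphabet (wrapping around).
Doing the same to "kpvbvbcvnxidsz": "ydjpjpqjblwrgn".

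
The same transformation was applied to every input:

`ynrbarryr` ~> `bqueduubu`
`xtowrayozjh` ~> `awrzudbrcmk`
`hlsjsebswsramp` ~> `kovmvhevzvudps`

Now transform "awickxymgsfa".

dzlfnabpjvid

Rule — shift every letter 3 places forward in the alphabet (wrapping around).
For "awickxymgsfa" the result is "dzlfnabpjvid".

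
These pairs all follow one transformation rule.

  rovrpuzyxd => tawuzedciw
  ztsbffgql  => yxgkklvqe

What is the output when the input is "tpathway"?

ufymbfdy

The transformation: shift every letter 5 places forward in the alphabet (wrapping around), then move the first character to the end.
Working it through for "tpathway": intermediate "yufymbfd", final "ufymbfdy".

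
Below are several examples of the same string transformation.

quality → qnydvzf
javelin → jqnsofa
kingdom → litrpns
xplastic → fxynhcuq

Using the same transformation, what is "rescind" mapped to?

In each case the input is transformed by: shift every letter 5 places forward in the alphabet (wrapping around), then move the first 3 characters to the end (rotate left by 3).
On "rescind": the first step gives "wjxhnsi", and the second then gives "hnsiwjx".

hnsiwjx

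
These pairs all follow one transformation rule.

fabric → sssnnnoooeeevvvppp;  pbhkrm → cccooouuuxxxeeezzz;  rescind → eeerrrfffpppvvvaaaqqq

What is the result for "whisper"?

Each output is the input with this applied: repeat every character 3 times, then shift every letter 13 places forward in the alphabet (wrapping around) — i.e. ROT13.
Applying both steps to "whisper": "wwwhhhiiissspppeeerrr", then "jjjuuuvvvfffcccrrreee".
(Check on "fabric": → "fffaaabbbrrriiiccc" → "sssnnnoooeeevvvppp" ✓)

jjjuuuvvvfffcccrrreee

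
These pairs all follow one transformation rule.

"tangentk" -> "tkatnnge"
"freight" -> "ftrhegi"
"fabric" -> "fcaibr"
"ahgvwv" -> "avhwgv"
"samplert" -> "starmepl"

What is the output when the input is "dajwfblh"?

Each output is the input with this applied: take characters alternately from the front and the back (1st, last, 2nd, 2nd-last, ...).
Doing the same to "dajwfblh": "dhaljbwf".

dhaljbwf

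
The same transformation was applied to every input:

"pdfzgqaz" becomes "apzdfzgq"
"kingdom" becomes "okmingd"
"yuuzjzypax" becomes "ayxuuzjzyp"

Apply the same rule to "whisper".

ewrhisp

Rule — swap the first and last characters, then move the last 2 characters to the front (rotate right by 2).
For "whisper", step one produces "rhispew"; step two turns that into "ewrhisp".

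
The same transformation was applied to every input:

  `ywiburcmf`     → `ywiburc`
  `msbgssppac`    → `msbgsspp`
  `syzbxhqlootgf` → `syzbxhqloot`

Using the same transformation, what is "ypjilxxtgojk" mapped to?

ypjilxxtgo

What's happening: delete the last 2 characters.
Doing the same to "ypjilxxtgojk": "ypjilxxtgo".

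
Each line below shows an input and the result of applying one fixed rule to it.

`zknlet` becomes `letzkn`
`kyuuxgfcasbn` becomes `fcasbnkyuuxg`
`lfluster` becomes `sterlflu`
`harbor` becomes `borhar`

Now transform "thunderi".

derithun

What's happening: swap the front and back halves of the string.
"thunderi" → "derithun".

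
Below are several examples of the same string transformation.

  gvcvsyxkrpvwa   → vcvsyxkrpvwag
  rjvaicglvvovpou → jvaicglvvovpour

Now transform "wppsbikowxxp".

ppsbikowxxpw

Rule — move the first character to the end.
For "wppsbikowxxp" the result is "ppsbikowxxpw".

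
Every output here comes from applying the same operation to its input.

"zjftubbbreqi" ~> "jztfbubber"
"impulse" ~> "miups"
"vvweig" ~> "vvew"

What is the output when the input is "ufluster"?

Each output is the input with this applied: swap each adjacent pair of characters (1↔2, 3↔4, ...), then delete the last 2 characters.
Working it through for "ufluster": intermediate "fuultsre", final "fuults".

fuults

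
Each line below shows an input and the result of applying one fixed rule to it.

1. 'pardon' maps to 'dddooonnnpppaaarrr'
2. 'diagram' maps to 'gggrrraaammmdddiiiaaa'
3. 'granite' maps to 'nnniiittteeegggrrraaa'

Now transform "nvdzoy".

What's happening: move the first 3 characters to the end (rotate left by 3), then repeat every character 3 times.
Starting from "nvdzoy": after the first operation, "zoynvd"; after the second, "zzzoooyyynnnvvvddd".

zzzoooyyynnnvvvddd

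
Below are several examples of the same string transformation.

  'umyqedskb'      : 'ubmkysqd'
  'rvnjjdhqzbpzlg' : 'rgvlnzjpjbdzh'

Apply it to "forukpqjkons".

fsonroukkjp

The rule is to take characters alternately from the front and the back (1st, last, 2nd, 2nd-last, ...), then delete the last character.
Starting from "forukpqjkons": after the first operation, "fsonroukkjpq"; after the second, "fsonroukkjp".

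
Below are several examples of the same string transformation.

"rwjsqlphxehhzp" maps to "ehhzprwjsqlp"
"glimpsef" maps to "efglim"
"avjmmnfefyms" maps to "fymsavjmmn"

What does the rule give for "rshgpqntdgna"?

dgnarshgpq

In each case the input is transformed by: swap the front and back halves of the string, then delete the first 2 characters.
Working it through for "rshgpqntdgna": intermediate "ntdgnarshgpq", final "dgnarshgpq".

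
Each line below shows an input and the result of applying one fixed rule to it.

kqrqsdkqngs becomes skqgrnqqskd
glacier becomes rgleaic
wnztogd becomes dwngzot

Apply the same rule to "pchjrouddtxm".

In each case the input is transformed by: swap the first and last characters, then take characters alternately from the front and the back (1st, last, 2nd, 2nd-last, ...).
Applying both steps to "pchjrouddtxm": "mchjrouddtxp", then "mpcxhtjdrdou".

mpcxhtjdrdou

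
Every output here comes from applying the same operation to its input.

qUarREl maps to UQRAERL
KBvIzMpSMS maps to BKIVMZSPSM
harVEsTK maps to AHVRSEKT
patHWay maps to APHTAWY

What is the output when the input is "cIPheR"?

ICHPRE

What's happening: swap each adjacent pair of characters (1↔2, 3↔4, ...), then convert every letter to uppercase.
On "cIPheR": the first step gives "IchPRe", and the second then gives "ICHPRE".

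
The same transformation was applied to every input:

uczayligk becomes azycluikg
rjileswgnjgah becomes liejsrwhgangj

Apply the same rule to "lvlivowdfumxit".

Looking at the pairs, the operation is to move the first 3 characters to the end (rotate left by 3), then take characters alternately from the front and the back (1st, last, 2nd, 2nd-last, ...).
"lvlivowdfumxit" → "ivowdfumxitlvl" → "ilvvolwtdifxum".
(Check on "rjileswgnjgah": → "leswgnjgahrji" → "liejsrwhgangj" ✓)

ilvvolwtdifxum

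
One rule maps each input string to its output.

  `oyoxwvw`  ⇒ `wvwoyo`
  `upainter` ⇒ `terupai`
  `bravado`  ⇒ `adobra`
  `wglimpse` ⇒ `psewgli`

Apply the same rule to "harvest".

The transformation: move the last 3 characters to the front (rotate right by 3), then delete the last character.
"harvest" → "estharv" → "esthar".

esthar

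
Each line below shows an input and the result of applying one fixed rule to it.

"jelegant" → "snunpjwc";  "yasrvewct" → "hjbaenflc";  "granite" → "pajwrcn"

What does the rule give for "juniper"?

sdwryna

The rule is to shift every letter 9 places forward in the alphabet (wrapping around).
On "juniper" that produces "sdwryna".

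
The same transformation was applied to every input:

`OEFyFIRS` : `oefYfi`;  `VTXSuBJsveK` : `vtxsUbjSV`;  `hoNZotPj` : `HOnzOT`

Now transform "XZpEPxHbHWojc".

xzPepXhBhwO

Looking at the pairs, the operation is to delete the last 2 characters, then flip the case of every letter.
Applying both steps to "XZpEPxHbHWojc": "XZpEPxHbHWo", then "xzPepXhBhwO".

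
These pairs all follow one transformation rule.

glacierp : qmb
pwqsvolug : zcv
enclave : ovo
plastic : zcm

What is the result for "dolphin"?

nzx

In each case the input is transformed by: shift every letter 10 places forward in the alphabet (wrapping around), then keep one character in every 3, starting at position 1 (positions 1st, 4th, 7th, ...).
For "dolphin", step one produces "nyvzrsx"; step two turns that into "nzx".
(Check on "plastic": → "zvkcdsm" → "zcm" ✓)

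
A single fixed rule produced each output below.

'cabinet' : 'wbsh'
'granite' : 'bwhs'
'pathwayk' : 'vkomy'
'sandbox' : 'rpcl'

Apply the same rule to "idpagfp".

outd

The rule is to shift every letter 12 places backward in the alphabet (wrapping around), then delete the first 3 characters.
Working it through for "idpagfp": intermediate "wrdoutd", final "outd".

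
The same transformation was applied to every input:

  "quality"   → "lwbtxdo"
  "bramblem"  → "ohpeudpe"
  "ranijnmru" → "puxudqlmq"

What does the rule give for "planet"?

qhwsod

The transformation: move the last 3 characters to the front (rotate right by 3), then shift every letter 3 places forward in the alphabet (wrapping around).
On "planet": the first step gives "netpla", and the second then gives "qhwsod".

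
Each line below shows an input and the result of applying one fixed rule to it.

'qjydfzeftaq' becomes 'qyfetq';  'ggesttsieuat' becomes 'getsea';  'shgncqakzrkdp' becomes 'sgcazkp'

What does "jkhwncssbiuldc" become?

jhnsbud

What's happening: keep every other character starting from the first (positions 1st, 3rd, 5th, ...).
Applying that to "jkhwncssbiuldc" gives "jhnsbud".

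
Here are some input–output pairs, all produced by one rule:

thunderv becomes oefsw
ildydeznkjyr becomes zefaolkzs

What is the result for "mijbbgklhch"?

The rule is to shift every letter 1 place forward in the alphabet (wrapping around), then delete the first 3 characters.
On "mijbbgklhch": the first step gives "njkcchlmidi", and the second then gives "cchlmidi".

cchlmidi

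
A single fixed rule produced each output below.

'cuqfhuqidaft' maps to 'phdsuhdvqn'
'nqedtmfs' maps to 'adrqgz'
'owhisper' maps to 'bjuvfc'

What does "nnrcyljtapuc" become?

aaeplywgnc

Looking at the pairs, the operation is to delete the last 2 characters, then shift every letter 13 places forward in the alphabet (wrapping around) — i.e. ROT13.
"nnrcyljtapuc" → "aaeplywgnc".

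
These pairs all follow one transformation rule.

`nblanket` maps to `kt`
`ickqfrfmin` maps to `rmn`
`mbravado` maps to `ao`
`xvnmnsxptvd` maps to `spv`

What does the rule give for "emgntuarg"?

ur

What's happening: keep every other character starting from the second (positions 2nd, 4th, 6th, ...), then delete the first 2 characters.
"emgntuarg" → "mnur" → "ur".
(Check on "ickqfrfmin": → "cqrmn" → "rmn" ✓)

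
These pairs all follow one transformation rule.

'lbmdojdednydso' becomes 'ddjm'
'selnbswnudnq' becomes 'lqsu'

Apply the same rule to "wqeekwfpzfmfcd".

efwz

Each output is the input with this applied: keep one character in every 3, starting at position 3 (positions 3rd, 6th, 9th, ...), then sort the characters into alphabetical order.
Applying both steps to "wqeekwfpzfmfcd": "ewzf", then "efwz".
(Check on "lbmdojdednydso": → "mjdd" → "ddjm" ✓)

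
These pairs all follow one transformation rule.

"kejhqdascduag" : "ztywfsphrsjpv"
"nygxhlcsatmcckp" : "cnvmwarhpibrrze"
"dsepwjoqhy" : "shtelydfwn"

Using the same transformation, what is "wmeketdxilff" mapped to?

The transformation: shift every letter 11 places backward in the alphabet (wrapping around).
Applying that to "wmeketdxilff" gives "lbtztismxauu".

lbtztismxauu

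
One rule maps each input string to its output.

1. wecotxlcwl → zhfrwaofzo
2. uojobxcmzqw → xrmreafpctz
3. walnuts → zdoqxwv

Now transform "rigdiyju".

uljglbmx

The transformation: shift every letter 3 places forward in the alphabet (wrapping around).
"rigdiyju" → "uljglbmx".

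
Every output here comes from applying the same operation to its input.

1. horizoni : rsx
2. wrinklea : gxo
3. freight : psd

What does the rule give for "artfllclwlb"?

kpmv

In each case the input is transformed by: keep one character in every 3, starting at position 1 (positions 1st, 4th, 7th, ...), then shift every letter 10 places forward in the alphabet (wrapping around).
Starting from "artfllclwlb": after the first operation, "afcl"; after the second, "kpmv".
(Check on "wrinklea": → "wne" → "gxo" ✓)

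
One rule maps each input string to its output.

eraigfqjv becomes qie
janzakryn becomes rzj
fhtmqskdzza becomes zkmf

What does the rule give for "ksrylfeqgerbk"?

In each case the input is transformed by: keep one character in every 3, starting at position 1 (positions 1st, 4th, 7th, ...), then reverse the string.
Working it through for "ksrylfeqgerbk": intermediate "kyeek", final "keeyk".

keeyk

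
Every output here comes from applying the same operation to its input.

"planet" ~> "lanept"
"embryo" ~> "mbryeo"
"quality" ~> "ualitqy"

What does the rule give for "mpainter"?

paintemr

Each output is the input with this applied: swap the first and last characters, then move the first character to the end.
For "mpainter" the result is "paintemr".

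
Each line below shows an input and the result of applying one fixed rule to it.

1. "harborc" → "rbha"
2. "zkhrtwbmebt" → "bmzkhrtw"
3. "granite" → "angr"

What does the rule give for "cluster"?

uscl

The transformation: delete the last 3 characters, then move the last 2 characters to the front (rotate right by 2).
On "cluster" that produces "uscl".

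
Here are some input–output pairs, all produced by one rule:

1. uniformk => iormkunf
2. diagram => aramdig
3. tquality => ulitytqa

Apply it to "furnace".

racefun

The rule is to move the first 3 characters to the end (rotate left by 3), then swap the first and last characters.
Working it through for "furnace": intermediate "nacefur", final "racefun".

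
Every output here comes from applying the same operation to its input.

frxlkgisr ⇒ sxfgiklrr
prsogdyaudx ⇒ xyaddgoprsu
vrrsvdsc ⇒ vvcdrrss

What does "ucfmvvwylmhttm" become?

The rule is to sort the characters into alphabetical order, then move the last 2 characters to the front (rotate right by 2).
Applying both steps to "ucfmvvwylmhttm": "cfhlmmmttuvvwy", then "wycfhlmmmttuvv".

wycfhlmmmttuvv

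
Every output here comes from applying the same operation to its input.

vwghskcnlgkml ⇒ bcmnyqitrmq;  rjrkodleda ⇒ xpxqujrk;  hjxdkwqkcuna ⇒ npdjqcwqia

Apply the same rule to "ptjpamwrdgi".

vzpvgscxj

What's happening: delete the last 2 characters, then shift every letter 6 places forward in the alphabet (wrapping around).
Applying both steps to "ptjpamwrdgi": "ptjpamwrd", then "vzpvgscxj".
(Check on "rjrkodleda": → "rjrkodle" → "xpxqujrk" ✓)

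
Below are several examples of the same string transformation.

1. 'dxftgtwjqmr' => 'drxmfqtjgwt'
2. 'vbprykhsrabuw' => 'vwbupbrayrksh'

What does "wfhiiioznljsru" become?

Looking at the pairs, the operation is to take characters alternately from the front and the back (1st, last, 2nd, 2nd-last, ...).
On "wfhiiioznljsru" that produces "wufrhsijilinoz".

wufrhsijilinoz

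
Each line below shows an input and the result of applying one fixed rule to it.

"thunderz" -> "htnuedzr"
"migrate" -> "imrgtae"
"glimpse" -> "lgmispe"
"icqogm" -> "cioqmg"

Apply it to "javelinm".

ajevilmn

The pattern: swap each adjacent pair of characters (1↔2, 3↔4, ...).
So "javelinm" becomes "ajevilmn".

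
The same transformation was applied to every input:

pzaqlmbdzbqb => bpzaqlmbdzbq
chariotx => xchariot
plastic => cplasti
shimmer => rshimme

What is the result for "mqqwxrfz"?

The pattern: move the last character to the front.
Applying that to "mqqwxrfz" gives "zmqqwxrf".

zmqqwxrf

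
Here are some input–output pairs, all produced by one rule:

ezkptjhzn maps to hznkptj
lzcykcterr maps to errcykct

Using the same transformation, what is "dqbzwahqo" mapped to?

What's happening: delete the first 2 characters, then move the last 3 characters to the front (rotate right by 3).
So "dqbzwahqo" becomes "hqobzwa".

hqobzwa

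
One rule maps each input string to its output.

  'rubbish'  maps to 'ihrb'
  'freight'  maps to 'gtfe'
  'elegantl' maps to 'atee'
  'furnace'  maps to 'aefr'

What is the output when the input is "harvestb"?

ethr

What's happening: keep every other character starting from the first (positions 1st, 3rd, 5th, ...), then move the last 2 characters to the front (rotate right by 2).
On "harvestb": the first step gives "hret", and the second then gives "ethr".
(Check on "elegantl": → "eeat" → "atee" ✓)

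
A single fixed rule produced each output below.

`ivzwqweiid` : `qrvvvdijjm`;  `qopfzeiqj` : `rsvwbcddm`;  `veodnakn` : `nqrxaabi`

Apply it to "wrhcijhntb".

opuuvwaegj

What's happening: sort the characters into alphabetical order, then shift every letter 13 places forward in the alphabet (wrapping around) — i.e. ROT13.
For "wrhcijhntb", step one produces "bchhijnrtw"; step two turns that into "opuuvwaegj".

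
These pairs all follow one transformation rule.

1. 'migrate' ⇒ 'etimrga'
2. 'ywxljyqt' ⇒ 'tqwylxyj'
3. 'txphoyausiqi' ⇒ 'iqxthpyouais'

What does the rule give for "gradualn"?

Looking at the pairs, the operation is to move the last 2 characters to the front (rotate right by 2), then swap each adjacent pair of characters (1↔2, 3↔4, ...).
For "gradualn", step one produces "lngradua"; step two turns that into "nlrgdaau".

nlrgdaau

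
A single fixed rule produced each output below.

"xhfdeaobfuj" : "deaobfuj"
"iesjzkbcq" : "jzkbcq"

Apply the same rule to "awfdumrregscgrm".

Rule — delete the first 3 characters.
"awfdumrregscgrm" → "dumrregscgrm".

dumrregscgrm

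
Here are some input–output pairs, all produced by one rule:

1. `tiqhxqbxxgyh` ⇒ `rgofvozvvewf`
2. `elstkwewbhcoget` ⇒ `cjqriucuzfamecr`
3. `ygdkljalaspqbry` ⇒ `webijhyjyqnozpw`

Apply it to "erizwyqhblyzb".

cpgxuwofzjwxz

In each case the input is transformed by: shift every letter 2 places backward in the alphabet (wrapping around).
So "erizwyqhblyzb" becomes "cpgxuwofzjwxz".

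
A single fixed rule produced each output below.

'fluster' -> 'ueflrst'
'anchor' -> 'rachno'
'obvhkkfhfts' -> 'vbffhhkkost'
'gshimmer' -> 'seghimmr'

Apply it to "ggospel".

segglop

Looking at the pairs, the operation is to sort the characters into alphabetical order, then move the last character to the front.
"ggospel" → "segglop".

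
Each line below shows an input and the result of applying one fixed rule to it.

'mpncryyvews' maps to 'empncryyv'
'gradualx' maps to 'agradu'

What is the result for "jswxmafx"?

Each output is the input with this applied: delete the last 2 characters, then move the last character to the front.
Working it through for "jswxmafx": intermediate "jswxma", final "ajswxm".

ajswxm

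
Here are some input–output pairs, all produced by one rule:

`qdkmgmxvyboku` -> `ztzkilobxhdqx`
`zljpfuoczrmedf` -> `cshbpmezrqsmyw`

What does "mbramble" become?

What's happening: move the first 3 characters to the end (rotate left by 3), then shift every letter 13 places forward in the alphabet (wrapping around) — i.e. ROT13.
Working it through for "mbramble": intermediate "amblembr", final "nzoyrzoe".

nzoyrzoe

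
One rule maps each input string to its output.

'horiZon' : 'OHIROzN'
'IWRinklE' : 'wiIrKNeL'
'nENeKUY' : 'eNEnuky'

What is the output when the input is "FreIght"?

RfiEHGT

In each case the input is transformed by: swap each adjacent pair of characters (1↔2, 3↔4, ...), then flip the case of every letter.
Working it through for "FreIght": intermediate "rFIehgt", final "RfiEHGT".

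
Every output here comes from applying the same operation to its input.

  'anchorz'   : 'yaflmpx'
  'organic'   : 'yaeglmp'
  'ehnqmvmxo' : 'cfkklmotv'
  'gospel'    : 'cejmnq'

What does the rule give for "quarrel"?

ycjopps

The pattern: sort the characters into alphabetical order, then shift every letter 2 places backward in the alphabet (wrapping around).
Starting from "quarrel": after the first operation, "aelqrru"; after the second, "ycjopps".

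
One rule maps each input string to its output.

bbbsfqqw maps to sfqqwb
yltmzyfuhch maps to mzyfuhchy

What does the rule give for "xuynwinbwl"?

nwinbwlx

Each output is the input with this applied: move the first character to the end, then delete the first 2 characters.
Applying that to "xuynwinbwl" gives "nwinbwlx".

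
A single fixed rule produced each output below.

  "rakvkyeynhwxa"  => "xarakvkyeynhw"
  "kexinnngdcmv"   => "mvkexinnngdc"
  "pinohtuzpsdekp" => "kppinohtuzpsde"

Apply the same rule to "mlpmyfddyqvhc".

hcmlpmyfddyqv

The transformation: move the last 2 characters to the front (rotate right by 2).
On "mlpmyfddyqvhc" that produces "hcmlpmyfddyqv".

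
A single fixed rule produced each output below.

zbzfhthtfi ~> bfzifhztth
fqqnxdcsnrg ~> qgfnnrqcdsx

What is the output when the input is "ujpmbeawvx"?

jvuxmapweb

Looking at the pairs, the operation is to swap each adjacent pair of characters (1↔2, 3↔4, ...), then take characters alternately from the front and the back (1st, last, 2nd, 2nd-last, ...).
Working it through for "ujpmbeawvx": intermediate "jumpebwaxv", final "jvuxmapweb".
(Check on "zbzfhthtfi": → "bzfzththif" → "bfzifhztth" ✓)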